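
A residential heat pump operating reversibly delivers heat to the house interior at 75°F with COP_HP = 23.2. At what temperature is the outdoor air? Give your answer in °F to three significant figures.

52.0 °F

COP_HP = T_H/(T_H − T_C) gives T_H − T_C = T_H/COP.
With T_H = 297.04 K, T_C = 297.04 × (1 − 1/23.2) = 284.24 K.
Converting, 284.24 K = 51.95°F.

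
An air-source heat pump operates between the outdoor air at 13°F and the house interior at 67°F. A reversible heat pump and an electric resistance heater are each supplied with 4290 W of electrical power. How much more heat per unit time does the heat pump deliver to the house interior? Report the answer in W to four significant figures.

In absolute terms T_C = 262.59 K and T_H = 292.59 K, so ΔT = 30.00 K.
COP_Carnot = T_H/ΔT = 292.59/30.00 = 9.753.
The heat pump delivers Q̇_H = COP × Ẇ = 41840 W; the resistance heater delivers Ẇ = 4290 W.
Extra = (COP − 1)·Ẇ = 37550 W.

37550 W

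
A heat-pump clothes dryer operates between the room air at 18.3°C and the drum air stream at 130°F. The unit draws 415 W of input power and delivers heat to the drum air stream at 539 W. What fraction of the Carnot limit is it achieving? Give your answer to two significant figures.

COP_actual = Q̇_H/Ẇ = 539.0/415.0 = 1.299.
In absolute terms T_C = 291.45 K and T_H = 327.59 K, so ΔT = 36.14 K.
COP_Carnot = T_H/ΔT = 327.59/36.14 = 9.063.
η_II = COP_actual/COP_Carnot = 1.299/9.063 = 0.1433.

0.14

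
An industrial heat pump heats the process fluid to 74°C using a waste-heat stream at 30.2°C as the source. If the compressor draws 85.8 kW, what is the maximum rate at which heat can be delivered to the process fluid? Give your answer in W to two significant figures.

680000 W

In absolute terms T_C = 303.35 K and T_H = 347.15 K, so ΔT = 43.80 K.
COP_Carnot = T_H/ΔT = 347.15/43.80 = 7.926.
Q̇_max = COP_Carnot × Ẇ = 7.926 × 85.80 kW = 680.0 kW = 680000 W.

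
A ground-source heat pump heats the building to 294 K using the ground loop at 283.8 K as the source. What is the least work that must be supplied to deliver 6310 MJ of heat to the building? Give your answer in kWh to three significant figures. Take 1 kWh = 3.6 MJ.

The reservoir spacing is ΔT = 294 − 283.8 = 10.20 K.
The reversible limit is COP_HP = T_H/ΔT = 28.82, so W_min = Q_H/COP = Q_H·ΔT/T_H.
W_min = 6310 × 10.20/294.00 = 218.9 MJ = 60.81 kWh.

60.8 kWh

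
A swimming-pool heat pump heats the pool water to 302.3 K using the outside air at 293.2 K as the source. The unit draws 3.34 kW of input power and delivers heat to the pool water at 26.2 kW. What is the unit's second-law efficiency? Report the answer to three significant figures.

0.236

COP_actual = Q̇_H/Ẇ = 26.20/3.340 = 7.844.
The reservoir spacing is ΔT = 302.3 − 293.2 = 9.100 K.
COP_Carnot = T_H/ΔT = 302.30/9.100 = 33.22.
η_II = COP_actual/COP_Carnot = 7.844/33.22 = 0.2361.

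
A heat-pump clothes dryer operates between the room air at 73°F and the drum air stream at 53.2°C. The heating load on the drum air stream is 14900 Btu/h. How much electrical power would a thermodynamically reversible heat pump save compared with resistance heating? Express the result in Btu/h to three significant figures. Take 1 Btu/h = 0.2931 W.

In absolute terms T_C = 295.93 K and T_H = 326.35 K, so ΔT = 30.42 K.
COP_Carnot = T_H/ΔT = 326.35/30.42 = 10.73.
Resistance heating needs Ẇ_res = Q̇_H = 14900 Btu/h; the reversible heat pump needs only Ẇ_hp = Q̇_H/COP = 1389 Btu/h.
Saving = 14900 − 1389 = 13510 Btu/h.

13500 Btu/h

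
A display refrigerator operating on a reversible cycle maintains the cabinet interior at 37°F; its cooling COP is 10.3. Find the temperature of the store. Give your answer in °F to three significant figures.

COP_R = T_C/(T_H − T_C) gives T_H − T_C = T_C/COP.
With T_C = 275.93 K, T_H = 275.93 × (1 + 1/10.3) = 302.72 K.
Converting, 302.72 K = 85.22°F.

85.2 °F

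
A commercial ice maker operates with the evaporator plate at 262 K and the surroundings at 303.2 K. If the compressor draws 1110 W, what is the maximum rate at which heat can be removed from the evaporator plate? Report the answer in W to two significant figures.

7100 W

The reservoir spacing is ΔT = 303.2 − 262 = 41.20 K.
COP_Carnot = T_C/ΔT = 262.00/41.20 = 6.359.
Q̇_max = COP_Carnot × Ẇ = 6.359 × 1110 W = 7059 W.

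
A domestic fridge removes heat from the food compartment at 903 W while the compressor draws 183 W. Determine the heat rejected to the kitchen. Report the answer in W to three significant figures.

1090 W

For a cyclic device the first law requires Q̇_H = Q̇_C + Ẇ.
Q̇_H = Q̇_C + Ẇ = 1086 W.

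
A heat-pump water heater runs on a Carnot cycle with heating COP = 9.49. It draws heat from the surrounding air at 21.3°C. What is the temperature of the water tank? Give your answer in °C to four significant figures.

55.98 °C

COP_HP = T_H/(T_H − T_C) rearranges to T_H = COP·T_C/(COP − 1).
With T_C = 294.45 K, T_H = 9.49 × 294.45/8.490 = 329.13 K.
Converting, 329.13 K = 55.98°C.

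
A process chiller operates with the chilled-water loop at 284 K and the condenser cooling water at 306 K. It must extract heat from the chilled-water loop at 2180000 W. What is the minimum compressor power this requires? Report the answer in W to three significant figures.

The reservoir spacing is ΔT = 306 − 284 = 22.00 K.
COP_Carnot = T_C/ΔT = 284.00/22.00 = 12.91.
Ẇ_min = Q̇/COP_Carnot = 2180000/12.91 = 168900 W.

169000 W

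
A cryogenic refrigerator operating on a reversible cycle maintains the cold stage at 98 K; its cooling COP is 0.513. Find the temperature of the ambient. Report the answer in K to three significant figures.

COP_R = T_C/(T_H − T_C) gives T_H − T_C = T_C/COP.
With T_C = 98.00 K, T_H = 98.00 × (1 + 1/0.513) = 289.03 K.

289 K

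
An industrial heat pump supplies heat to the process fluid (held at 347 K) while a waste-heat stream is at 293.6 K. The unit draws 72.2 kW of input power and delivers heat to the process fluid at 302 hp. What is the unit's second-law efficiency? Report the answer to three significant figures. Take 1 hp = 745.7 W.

0.480

Converting, Q̇_H = 302.0 hp = 225.2 kW, so COP_actual = Q̇_H/Ẇ = 225.2/72.20 = 3.119.
The reservoir spacing is ΔT = 347 − 293.6 = 53.40 K.
COP_Carnot = T_H/ΔT = 347.00/53.40 = 6.498.
η_II = COP_actual/COP_Carnot = 3.119/6.498 = 0.4800.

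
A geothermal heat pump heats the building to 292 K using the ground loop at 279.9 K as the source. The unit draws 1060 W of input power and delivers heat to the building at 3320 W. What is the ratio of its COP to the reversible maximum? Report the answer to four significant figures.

COP_actual = Q̇_H/Ẇ = 3320/1060 = 3.132.
The reservoir spacing is ΔT = 292 − 279.9 = 12.10 K.
COP_Carnot = T_H/ΔT = 292.00/12.10 = 24.13.
η_II = COP_actual/COP_Carnot = 3.132/24.13 = 0.1298.

0.1298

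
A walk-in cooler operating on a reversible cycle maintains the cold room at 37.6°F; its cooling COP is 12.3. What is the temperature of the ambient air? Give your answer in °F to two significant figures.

78 °F

COP_R = T_C/(T_H − T_C) gives T_H − T_C = T_C/COP.
With T_C = 276.26 K, T_H = 276.26 × (1 + 1/12.3) = 298.72 K.
Converting, 298.72 K = 78.03°F.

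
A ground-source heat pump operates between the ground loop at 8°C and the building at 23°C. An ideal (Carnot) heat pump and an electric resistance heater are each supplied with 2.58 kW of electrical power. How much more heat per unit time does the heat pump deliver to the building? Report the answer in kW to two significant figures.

48 kW

In absolute terms T_C = 281.15 K and T_H = 296.15 K, so ΔT = 15.00 K.
COP_Carnot = T_H/ΔT = 296.15/15.00 = 19.74.
The heat pump delivers Q̇_H = COP × Ẇ = 50.94 kW; the resistance heater delivers Ẇ = 2.580 kW.
Extra = (COP − 1)·Ẇ = 48.36 kW.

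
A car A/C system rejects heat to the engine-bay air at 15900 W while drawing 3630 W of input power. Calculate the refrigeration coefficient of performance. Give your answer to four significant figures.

The first law gives Q̇_H = Q̇_C + Ẇ, so the three rates are Q̇_C = 12270, Q̇_H = 15900, Ẇ = 3630 W.
COP_R = Q̇_C/Ẇ = 12270/3630 = 3.380.

3.380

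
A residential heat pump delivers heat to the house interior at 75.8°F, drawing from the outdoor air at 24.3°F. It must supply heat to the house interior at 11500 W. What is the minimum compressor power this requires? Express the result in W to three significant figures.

1110 W

In absolute terms T_C = 268.87 K and T_H = 297.48 K, so ΔT = 28.61 K.
COP_Carnot = T_H/ΔT = 297.48/28.61 = 10.40.
Ẇ_min = Q̇/COP_Carnot = 11500/10.40 = 1106 W.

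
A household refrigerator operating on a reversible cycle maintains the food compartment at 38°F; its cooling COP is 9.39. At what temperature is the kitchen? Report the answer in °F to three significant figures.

COP_R = T_C/(T_H − T_C) gives T_H − T_C = T_C/COP.
With T_C = 276.48 K, T_H = 276.48 × (1 + 1/9.39) = 305.93 K.
Converting, 305.93 K = 91.00°F.

91.0 °F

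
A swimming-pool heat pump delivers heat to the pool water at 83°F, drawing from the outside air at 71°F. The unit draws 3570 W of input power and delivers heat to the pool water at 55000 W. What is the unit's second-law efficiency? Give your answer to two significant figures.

COP_actual = Q̇_H/Ẇ = 55000/3570 = 15.41.
In absolute terms T_C = 294.82 K and T_H = 301.48 K, so ΔT = 6.667 K.
COP_Carnot = T_H/ΔT = 301.48/6.667 = 45.22.
η_II = COP_actual/COP_Carnot = 15.41/45.22 = 0.3407.

0.34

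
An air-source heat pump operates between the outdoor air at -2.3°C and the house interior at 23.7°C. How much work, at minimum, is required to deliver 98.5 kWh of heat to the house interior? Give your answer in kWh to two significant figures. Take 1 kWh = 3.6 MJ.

In absolute terms T_C = 270.85 K and T_H = 296.85 K, so ΔT = 26.00 K.
The reversible limit is COP_HP = T_H/ΔT = 11.42, so W_min = Q_H/COP = Q_H·ΔT/T_H.
W_min = 98.50 × 26.00/296.85 = 8.627 kWh.

8.6 kWh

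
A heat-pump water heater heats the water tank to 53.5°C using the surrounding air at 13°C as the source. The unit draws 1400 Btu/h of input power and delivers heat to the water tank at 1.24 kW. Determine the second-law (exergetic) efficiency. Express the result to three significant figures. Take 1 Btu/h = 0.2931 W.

Converting, Q̇_H = 1.240 kW = 4231 Btu/h, so COP_actual = Q̇_H/Ẇ = 4231/1400 = 3.022.
In absolute terms T_C = 286.15 K and T_H = 326.65 K, so ΔT = 40.50 K.
COP_Carnot = T_H/ΔT = 326.65/40.50 = 8.065.
η_II = COP_actual/COP_Carnot = 3.022/8.065 = 0.3747.

0.375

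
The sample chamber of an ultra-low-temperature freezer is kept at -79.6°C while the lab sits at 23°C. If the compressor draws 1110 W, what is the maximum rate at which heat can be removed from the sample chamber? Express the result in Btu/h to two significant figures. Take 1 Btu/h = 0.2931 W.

7100 Btu/h

In absolute terms T_C = 193.55 K and T_H = 296.15 K, so ΔT = 102.6 K.
COP_Carnot = T_C/ΔT = 193.55/102.6 = 1.886.
Q̇_max = COP_Carnot × Ẇ = 1.886 × 1110 W = 2094 W = 7144 Btu/h.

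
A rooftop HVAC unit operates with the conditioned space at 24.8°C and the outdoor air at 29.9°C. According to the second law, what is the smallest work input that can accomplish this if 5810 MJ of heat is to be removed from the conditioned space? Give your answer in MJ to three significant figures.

In absolute terms T_C = 297.95 K and T_H = 303.05 K, so ΔT = 5.100 K.
The reversible limit is COP_R = T_C/ΔT = 58.42, so W_min = Q_C/COP = Q_C·ΔT/T_C.
W_min = 5810 × 5.100/297.95 = 99.45 MJ.

99.4 MJ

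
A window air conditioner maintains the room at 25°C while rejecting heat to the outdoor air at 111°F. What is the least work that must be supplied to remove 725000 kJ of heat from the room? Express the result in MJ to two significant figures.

46 MJ

In absolute terms T_C = 298.15 K and T_H = 317.04 K, so ΔT = 18.89 K.
The reversible limit is COP_R = T_C/ΔT = 15.78, so W_min = Q_C/COP = Q_C·ΔT/T_C.
W_min = 725000 × 18.89/298.15 = 45930 kJ = 45.93 MJ.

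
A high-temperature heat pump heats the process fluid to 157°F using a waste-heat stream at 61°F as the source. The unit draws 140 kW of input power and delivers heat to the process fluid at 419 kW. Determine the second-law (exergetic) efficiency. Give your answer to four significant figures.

0.4659

COP_actual = Q̇_H/Ẇ = 419.0/140.0 = 2.993.
In absolute terms T_C = 289.26 K and T_H = 342.59 K, so ΔT = 53.33 K.
COP_Carnot = T_H/ΔT = 342.59/53.33 = 6.424.
η_II = COP_actual/COP_Carnot = 2.993/6.424 = 0.4659.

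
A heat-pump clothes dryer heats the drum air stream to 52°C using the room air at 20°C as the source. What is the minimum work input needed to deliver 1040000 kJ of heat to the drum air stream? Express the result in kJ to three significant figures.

In absolute terms T_C = 293.15 K and T_H = 325.15 K, so ΔT = 32.00 K.
The reversible limit is COP_HP = T_H/ΔT = 10.16, so W_min = Q_H/COP = Q_H·ΔT/T_H.
W_min = 1040000 × 32.00/325.15 = 102400 kJ.

102000 kJ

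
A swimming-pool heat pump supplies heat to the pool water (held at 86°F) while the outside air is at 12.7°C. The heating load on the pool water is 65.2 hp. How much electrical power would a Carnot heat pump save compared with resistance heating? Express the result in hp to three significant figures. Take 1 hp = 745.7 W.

In absolute terms T_C = 285.85 K and T_H = 303.15 K, so ΔT = 17.30 K.
COP_Carnot = T_H/ΔT = 303.15/17.30 = 17.52.
Resistance heating needs Ẇ_res = Q̇_H = 65.20 hp; the reversible heat pump needs only Ẇ_hp = Q̇_H/COP = 3.721 hp.
Saving = 65.20 − 3.721 = 61.48 hp.

61.5 hp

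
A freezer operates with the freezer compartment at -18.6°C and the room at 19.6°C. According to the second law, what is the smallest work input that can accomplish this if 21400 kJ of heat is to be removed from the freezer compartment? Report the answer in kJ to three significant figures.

In absolute terms T_C = 254.55 K and T_H = 292.75 K, so ΔT = 38.20 K.
The reversible limit is COP_R = T_C/ΔT = 6.664, so W_min = Q_C/COP = Q_C·ΔT/T_C.
W_min = 21400 × 38.20/254.55 = 3211 kJ.

3210 kJ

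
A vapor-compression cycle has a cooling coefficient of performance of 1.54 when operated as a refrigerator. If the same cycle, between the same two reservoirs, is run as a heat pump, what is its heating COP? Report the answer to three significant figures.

The first law on one cycle gives Q_H = Q_C + W, so Q_H/W = Q_C/W + 1.
COP_HP = COP_R + 1 = 1.54 + 1 = 2.54.

2.54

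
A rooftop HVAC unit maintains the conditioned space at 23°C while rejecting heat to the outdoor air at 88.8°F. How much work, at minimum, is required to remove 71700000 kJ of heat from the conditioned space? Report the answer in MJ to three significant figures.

In absolute terms T_C = 296.15 K and T_H = 304.71 K, so ΔT = 8.556 K.
The reversible limit is COP_R = T_C/ΔT = 34.61, so W_min = Q_C/COP = Q_C·ΔT/T_C.
W_min = 71700000 × 8.556/296.15 = 2071000 kJ = 2071 MJ.

2070 MJ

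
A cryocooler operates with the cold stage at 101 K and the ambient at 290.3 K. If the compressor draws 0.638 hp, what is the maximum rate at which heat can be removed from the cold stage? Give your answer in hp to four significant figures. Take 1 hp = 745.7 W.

0.3404 hp

The reservoir spacing is ΔT = 290.3 − 101 = 189.3 K.
COP_Carnot = T_C/ΔT = 101.00/189.3 = 0.5335.
Q̇_max = COP_Carnot × Ẇ = 0.5335 × 0.6380 hp = 0.3404 hp.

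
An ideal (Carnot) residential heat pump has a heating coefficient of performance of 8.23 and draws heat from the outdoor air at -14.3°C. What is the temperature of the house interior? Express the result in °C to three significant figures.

21.5 °C

COP_HP = T_H/(T_H − T_C) rearranges to T_H = COP·T_C/(COP − 1).
With T_C = 258.85 K, T_H = 8.23 × 258.85/7.230 = 294.65 K.
Converting, 294.65 K = 21.50°C.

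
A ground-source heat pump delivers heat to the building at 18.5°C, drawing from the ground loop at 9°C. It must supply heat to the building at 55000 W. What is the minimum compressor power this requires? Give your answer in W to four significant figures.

In absolute terms T_C = 282.15 K and T_H = 291.65 K, so ΔT = 9.500 K.
COP_Carnot = T_H/ΔT = 291.65/9.500 = 30.70.
Ẇ_min = Q̇/COP_Carnot = 55000/30.70 = 1792 W.

1792 W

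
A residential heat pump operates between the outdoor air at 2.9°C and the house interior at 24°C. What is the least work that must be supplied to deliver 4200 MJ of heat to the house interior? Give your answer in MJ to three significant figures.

298 MJ

In absolute terms T_C = 276.05 K and T_H = 297.15 K, so ΔT = 21.10 K.
The reversible limit is COP_HP = T_H/ΔT = 14.08, so W_min = Q_H/COP = Q_H·ΔT/T_H.
W_min = 4200 × 21.10/297.15 = 298.2 MJ.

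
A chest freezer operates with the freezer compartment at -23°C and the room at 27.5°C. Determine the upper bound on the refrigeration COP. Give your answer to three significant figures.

4.95

In absolute terms T_C = 250.15 K and T_H = 300.65 K, so ΔT = 50.50 K.
For a reversible cycle, COP_Carnot = T_C/ΔT = 250.15/50.50 = 4.953.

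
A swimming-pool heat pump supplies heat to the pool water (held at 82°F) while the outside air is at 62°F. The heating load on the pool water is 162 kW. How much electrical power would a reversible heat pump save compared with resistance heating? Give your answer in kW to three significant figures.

In absolute terms T_C = 289.82 K and T_H = 300.93 K, so ΔT = 11.11 K.
COP_Carnot = T_H/ΔT = 300.93/11.11 = 27.08.
Resistance heating needs Ẇ_res = Q̇_H = 162.0 kW; the reversible heat pump needs only Ẇ_hp = Q̇_H/COP = 5.982 kW.
Saving = 162.0 − 5.982 = 156.0 kW.

156 kW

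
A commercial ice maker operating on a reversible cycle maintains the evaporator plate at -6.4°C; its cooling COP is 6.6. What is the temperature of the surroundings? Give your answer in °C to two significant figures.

34 °C

COP_R = T_C/(T_H − T_C) gives T_H − T_C = T_C/COP.
With T_C = 266.75 K, T_H = 266.75 × (1 + 1/6.6) = 307.17 K.
Converting, 307.17 K = 34.02°C.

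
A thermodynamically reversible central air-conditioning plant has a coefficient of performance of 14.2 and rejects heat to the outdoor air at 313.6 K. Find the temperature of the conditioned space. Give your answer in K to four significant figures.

293.0 K

For a Carnot refrigerator COP_R = T_C/(T_H − T_C), so T_C = COP·T_H/(1 + COP).
With T_H = 313.60 K, T_C = 14.2 × 313.60/15.20 = 292.97 K.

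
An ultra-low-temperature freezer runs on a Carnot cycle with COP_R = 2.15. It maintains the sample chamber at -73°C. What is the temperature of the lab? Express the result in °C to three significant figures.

COP_R = T_C/(T_H − T_C) gives T_H − T_C = T_C/COP.
With T_C = 200.15 K, T_H = 200.15 × (1 + 1/2.15) = 293.24 K.
Converting, 293.24 K = 20.09°C.

20.1 °C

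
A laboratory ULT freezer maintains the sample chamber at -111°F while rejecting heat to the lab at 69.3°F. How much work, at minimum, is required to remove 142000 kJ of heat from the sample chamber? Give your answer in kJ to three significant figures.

73400 kJ

In absolute terms T_C = 193.71 K and T_H = 293.87 K, so ΔT = 100.2 K.
The reversible limit is COP_R = T_C/ΔT = 1.934, so W_min = Q_C/COP = Q_C·ΔT/T_C.
W_min = 142000 × 100.2/193.71 = 73430 kJ.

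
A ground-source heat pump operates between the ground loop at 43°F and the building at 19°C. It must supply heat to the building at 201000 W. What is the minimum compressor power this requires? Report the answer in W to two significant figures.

8900 W

In absolute terms T_C = 279.26 K and T_H = 292.15 K, so ΔT = 12.89 K.
COP_Carnot = T_H/ΔT = 292.15/12.89 = 22.67.
Ẇ_min = Q̇/COP_Carnot = 201000/22.67 = 8868 W.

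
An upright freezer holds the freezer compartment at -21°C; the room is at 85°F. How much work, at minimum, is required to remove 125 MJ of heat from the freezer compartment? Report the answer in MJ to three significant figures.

In absolute terms T_C = 252.15 K and T_H = 302.59 K, so ΔT = 50.44 K.
The reversible limit is COP_R = T_C/ΔT = 4.999, so W_min = Q_C/COP = Q_C·ΔT/T_C.
W_min = 125.0 × 50.44/252.15 = 25.01 MJ.

25.0 MJ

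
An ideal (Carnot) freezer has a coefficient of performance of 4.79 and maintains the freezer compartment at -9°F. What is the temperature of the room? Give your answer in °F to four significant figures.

COP_R = T_C/(T_H − T_C) gives T_H − T_C = T_C/COP.
With T_C = 250.37 K, T_H = 250.37 × (1 + 1/4.79) = 302.64 K.
Converting, 302.64 K = 85.09°F.

85.09 °F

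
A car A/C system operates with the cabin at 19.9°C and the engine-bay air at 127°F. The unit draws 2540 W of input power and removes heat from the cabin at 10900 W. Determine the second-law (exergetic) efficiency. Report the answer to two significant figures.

COP_actual = Q̇_C/Ẇ = 10900/2540 = 4.291.
In absolute terms T_C = 293.05 K and T_H = 325.93 K, so ΔT = 32.88 K.
COP_Carnot = T_C/ΔT = 293.05/32.88 = 8.913.
η_II = COP_actual/COP_Carnot = 4.291/8.913 = 0.4815.

0.48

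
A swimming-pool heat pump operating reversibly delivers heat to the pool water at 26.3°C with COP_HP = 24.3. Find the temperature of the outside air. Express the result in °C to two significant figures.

COP_HP = T_H/(T_H − T_C) gives T_H − T_C = T_H/COP.
With T_H = 299.45 K, T_C = 299.45 × (1 − 1/24.3) = 287.13 K.
Converting, 287.13 K = 13.98°C.

14 °C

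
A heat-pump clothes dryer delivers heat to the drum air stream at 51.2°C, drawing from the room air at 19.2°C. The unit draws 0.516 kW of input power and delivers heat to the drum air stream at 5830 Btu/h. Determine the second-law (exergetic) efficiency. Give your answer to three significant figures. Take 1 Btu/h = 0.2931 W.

0.327

Converting, Q̇_H = 5830 Btu/h = 1.709 kW, so COP_actual = Q̇_H/Ẇ = 1.709/0.5160 = 3.312.
In absolute terms T_C = 292.35 K and T_H = 324.35 K, so ΔT = 32.00 K.
COP_Carnot = T_H/ΔT = 324.35/32.00 = 10.14.
η_II = COP_actual/COP_Carnot = 3.312/10.14 = 0.3267.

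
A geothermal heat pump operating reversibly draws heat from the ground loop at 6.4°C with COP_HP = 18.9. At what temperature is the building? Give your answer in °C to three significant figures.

22.0 °C

COP_HP = T_H/(T_H − T_C) rearranges to T_H = COP·T_C/(COP − 1).
With T_C = 279.55 K, T_H = 18.9 × 279.55/17.90 = 295.17 K.
Converting, 295.17 K = 22.02°C.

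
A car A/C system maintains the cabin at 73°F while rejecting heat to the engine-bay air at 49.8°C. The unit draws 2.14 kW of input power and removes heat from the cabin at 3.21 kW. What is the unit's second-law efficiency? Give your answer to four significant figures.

COP_actual = Q̇_C/Ẇ = 3.210/2.140 = 1.500.
In absolute terms T_C = 295.93 K and T_H = 322.95 K, so ΔT = 27.02 K.
COP_Carnot = T_C/ΔT = 295.93/27.02 = 10.95.
η_II = COP_actual/COP_Carnot = 1.500/10.95 = 0.1370.

0.1370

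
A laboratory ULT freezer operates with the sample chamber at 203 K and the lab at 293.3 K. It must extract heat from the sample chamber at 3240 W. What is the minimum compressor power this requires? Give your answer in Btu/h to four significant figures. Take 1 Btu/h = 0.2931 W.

The reservoir spacing is ΔT = 293.3 − 203 = 90.30 K.
COP_Carnot = T_C/ΔT = 203.00/90.30 = 2.248.
Ẇ_min = Q̇/COP_Carnot = 3240/2.248 = 1441 W = 4917 Btu/h.

4917 Btu/h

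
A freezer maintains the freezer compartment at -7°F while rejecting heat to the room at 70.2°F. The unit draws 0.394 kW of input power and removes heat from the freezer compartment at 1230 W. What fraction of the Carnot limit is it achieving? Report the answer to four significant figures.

0.5324

Converting, Q̇_C = 1230 W = 1.230 kW, so COP_actual = Q̇_C/Ẇ = 1.230/0.3940 = 3.122.
In absolute terms T_C = 251.48 K and T_H = 294.37 K, so ΔT = 42.89 K.
COP_Carnot = T_C/ΔT = 251.48/42.89 = 5.864.
η_II = COP_actual/COP_Carnot = 3.122/5.864 = 0.5324.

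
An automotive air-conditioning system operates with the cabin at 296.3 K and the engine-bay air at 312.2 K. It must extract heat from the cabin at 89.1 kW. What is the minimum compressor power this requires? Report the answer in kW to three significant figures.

4.78 kW

The reservoir spacing is ΔT = 312.2 − 296.3 = 15.90 K.
COP_Carnot = T_C/ΔT = 296.30/15.90 = 18.64.
Ẇ_min = Q̇/COP_Carnot = 89.10/18.64 = 4.781 kW.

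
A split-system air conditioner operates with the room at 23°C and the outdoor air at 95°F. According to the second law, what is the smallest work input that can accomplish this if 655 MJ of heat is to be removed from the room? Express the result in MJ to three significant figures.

In absolute terms T_C = 296.15 K and T_H = 308.15 K, so ΔT = 12.00 K.
The reversible limit is COP_R = T_C/ΔT = 24.68, so W_min = Q_C/COP = Q_C·ΔT/T_C.
W_min = 655.0 × 12.00/296.15 = 26.54 MJ.

26.5 MJ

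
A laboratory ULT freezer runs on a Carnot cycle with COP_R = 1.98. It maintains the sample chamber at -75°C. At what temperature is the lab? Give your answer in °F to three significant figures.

77.1 °F

COP_R = T_C/(T_H − T_C) gives T_H − T_C = T_C/COP.
With T_C = 198.15 K, T_H = 198.15 × (1 + 1/1.98) = 298.23 K.
Converting, 298.23 K = 77.14°F.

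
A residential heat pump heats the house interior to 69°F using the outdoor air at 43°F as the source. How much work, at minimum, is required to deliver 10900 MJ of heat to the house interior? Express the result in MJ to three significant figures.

536 MJ

In absolute terms T_C = 279.26 K and T_H = 293.71 K, so ΔT = 14.44 K.
The reversible limit is COP_HP = T_H/ΔT = 20.33, so W_min = Q_H/COP = Q_H·ΔT/T_H.
W_min = 10900 × 14.44/293.71 = 536.1 MJ.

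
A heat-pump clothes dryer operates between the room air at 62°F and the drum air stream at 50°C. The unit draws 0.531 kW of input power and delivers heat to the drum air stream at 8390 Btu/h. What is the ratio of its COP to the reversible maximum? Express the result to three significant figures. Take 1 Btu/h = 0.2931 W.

Converting, Q̇_H = 8390 Btu/h = 2.459 kW, so COP_actual = Q̇_H/Ẇ = 2.459/0.5310 = 4.631.
In absolute terms T_C = 289.82 K and T_H = 323.15 K, so ΔT = 33.33 K.
COP_Carnot = T_H/ΔT = 323.15/33.33 = 9.695.
η_II = COP_actual/COP_Carnot = 4.631/9.695 = 0.4777.

0.478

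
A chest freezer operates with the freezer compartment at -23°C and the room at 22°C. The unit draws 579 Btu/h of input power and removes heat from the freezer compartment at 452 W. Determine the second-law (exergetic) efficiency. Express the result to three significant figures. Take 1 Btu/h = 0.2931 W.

0.479

Converting, Q̇_C = 452.0 W = 1542 Btu/h, so COP_actual = Q̇_C/Ẇ = 1542/579.0 = 2.663.
In absolute terms T_C = 250.15 K and T_H = 295.15 K, so ΔT = 45.00 K.
COP_Carnot = T_C/ΔT = 250.15/45.00 = 5.559.
η_II = COP_actual/COP_Carnot = 2.663/5.559 = 0.4791.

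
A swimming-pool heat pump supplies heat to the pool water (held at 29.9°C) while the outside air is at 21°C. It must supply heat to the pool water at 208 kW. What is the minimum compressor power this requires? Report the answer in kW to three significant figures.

6.11 kW

In absolute terms T_C = 294.15 K and T_H = 303.05 K, so ΔT = 8.900 K.
COP_Carnot = T_H/ΔT = 303.05/8.900 = 34.05.
Ẇ_min = Q̇/COP_Carnot = 208.0/34.05 = 6.109 kW.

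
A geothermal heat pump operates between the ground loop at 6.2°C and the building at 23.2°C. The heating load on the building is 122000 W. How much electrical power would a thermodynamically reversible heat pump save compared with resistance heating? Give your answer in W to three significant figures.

In absolute terms T_C = 279.35 K and T_H = 296.35 K, so ΔT = 17.00 K.
COP_Carnot = T_H/ΔT = 296.35/17.00 = 17.43.
Resistance heating needs Ẇ_res = Q̇_H = 122000 W; the reversible heat pump needs only Ẇ_hp = Q̇_H/COP = 6998 W.
Saving = 122000 − 6998 = 115000 W.

115000 W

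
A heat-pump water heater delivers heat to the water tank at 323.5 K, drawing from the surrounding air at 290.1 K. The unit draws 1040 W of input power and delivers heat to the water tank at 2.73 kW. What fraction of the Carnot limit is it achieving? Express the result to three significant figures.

Converting, Q̇_H = 2.730 kW = 2730 W, so COP_actual = Q̇_H/Ẇ = 2730/1040 = 2.625.
The reservoir spacing is ΔT = 323.5 − 290.1 = 33.40 K.
COP_Carnot = T_H/ΔT = 323.50/33.40 = 9.686.
η_II = COP_actual/COP_Carnot = 2.625/9.686 = 0.2710.

0.271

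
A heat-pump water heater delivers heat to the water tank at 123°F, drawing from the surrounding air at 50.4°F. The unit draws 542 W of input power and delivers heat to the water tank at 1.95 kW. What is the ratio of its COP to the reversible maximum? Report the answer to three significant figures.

0.448

Converting, Q̇_H = 1.950 kW = 1950 W, so COP_actual = Q̇_H/Ẇ = 1950/542.0 = 3.598.
In absolute terms T_C = 283.37 K and T_H = 323.71 K, so ΔT = 40.33 K.
COP_Carnot = T_H/ΔT = 323.71/40.33 = 8.026.
η_II = COP_actual/COP_Carnot = 3.598/8.026 = 0.4483.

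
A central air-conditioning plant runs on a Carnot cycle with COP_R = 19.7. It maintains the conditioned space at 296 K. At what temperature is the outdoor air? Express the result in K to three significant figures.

COP_R = T_C/(T_H − T_C) gives T_H − T_C = T_C/COP.
With T_C = 296.00 K, T_H = 296.00 × (1 + 1/19.7) = 311.03 K.

311 K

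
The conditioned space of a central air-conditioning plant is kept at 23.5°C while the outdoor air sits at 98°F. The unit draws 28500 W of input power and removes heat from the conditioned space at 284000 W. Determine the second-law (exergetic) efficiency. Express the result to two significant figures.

COP_actual = Q̇_C/Ẇ = 284000/28500 = 9.965.
In absolute terms T_C = 296.65 K and T_H = 309.82 K, so ΔT = 13.17 K.
COP_Carnot = T_C/ΔT = 296.65/13.17 = 22.53.
η_II = COP_actual/COP_Carnot = 9.965/22.53 = 0.4423.

0.44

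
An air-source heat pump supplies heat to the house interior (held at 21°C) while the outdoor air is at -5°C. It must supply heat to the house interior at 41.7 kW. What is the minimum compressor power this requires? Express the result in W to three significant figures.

In absolute terms T_C = 268.15 K and T_H = 294.15 K, so ΔT = 26.00 K.
COP_Carnot = T_H/ΔT = 294.15/26.00 = 11.31.
Ẇ_min = Q̇/COP_Carnot = 41.70/11.31 = 3.686 kW = 3686 W.

3690 W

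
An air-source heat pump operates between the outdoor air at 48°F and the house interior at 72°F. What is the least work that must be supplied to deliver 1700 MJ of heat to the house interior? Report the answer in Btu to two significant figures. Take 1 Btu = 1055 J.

In absolute terms T_C = 282.04 K and T_H = 295.37 K, so ΔT = 13.33 K.
The reversible limit is COP_HP = T_H/ΔT = 22.15, so W_min = Q_H/COP = Q_H·ΔT/T_H.
W_min = 1700 × 13.33/295.37 = 76.74 MJ = 72740 Btu.

73000 Btu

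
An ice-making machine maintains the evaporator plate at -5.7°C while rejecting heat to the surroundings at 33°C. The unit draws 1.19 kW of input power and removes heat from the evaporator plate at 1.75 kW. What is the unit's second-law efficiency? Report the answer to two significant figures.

0.21

COP_actual = Q̇_C/Ẇ = 1.750/1.190 = 1.471.
In absolute terms T_C = 267.45 K and T_H = 306.15 K, so ΔT = 38.70 K.
COP_Carnot = T_C/ΔT = 267.45/38.70 = 6.911.
η_II = COP_actual/COP_Carnot = 1.471/6.911 = 0.2128.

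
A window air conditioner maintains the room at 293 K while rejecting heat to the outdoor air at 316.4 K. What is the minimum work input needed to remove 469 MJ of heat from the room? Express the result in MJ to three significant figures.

37.5 MJ

The reservoir spacing is ΔT = 316.4 − 293 = 23.40 K.
The reversible limit is COP_R = T_C/ΔT = 12.52, so W_min = Q_C/COP = Q_C·ΔT/T_C.
W_min = 469.0 × 23.40/293.00 = 37.46 MJ.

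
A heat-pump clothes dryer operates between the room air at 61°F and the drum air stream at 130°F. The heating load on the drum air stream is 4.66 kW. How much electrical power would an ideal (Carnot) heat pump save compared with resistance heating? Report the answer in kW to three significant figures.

4.11 kW

In absolute terms T_C = 289.26 K and T_H = 327.59 K, so ΔT = 38.33 K.
COP_Carnot = T_H/ΔT = 327.59/38.33 = 8.546.
Resistance heating needs Ẇ_res = Q̇_H = 4.660 kW; the reversible heat pump needs only Ẇ_hp = Q̇_H/COP = 0.5453 kW.
Saving = 4.660 − 0.5453 = 4.115 kW.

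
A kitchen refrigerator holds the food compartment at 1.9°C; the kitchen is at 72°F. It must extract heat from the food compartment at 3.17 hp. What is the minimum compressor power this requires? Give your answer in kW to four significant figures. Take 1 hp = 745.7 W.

In absolute terms T_C = 275.05 K and T_H = 295.37 K, so ΔT = 20.32 K.
COP_Carnot = T_C/ΔT = 275.05/20.32 = 13.53.
Ẇ_min = Q̇/COP_Carnot = 3.170/13.53 = 0.2342 hp = 0.1747 kW.

0.1747 kW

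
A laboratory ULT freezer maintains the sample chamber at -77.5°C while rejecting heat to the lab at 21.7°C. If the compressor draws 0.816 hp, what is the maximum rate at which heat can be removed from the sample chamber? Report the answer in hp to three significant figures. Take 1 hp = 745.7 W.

In absolute terms T_C = 195.65 K and T_H = 294.85 K, so ΔT = 99.20 K.
COP_Carnot = T_C/ΔT = 195.65/99.20 = 1.972.
Q̇_max = COP_Carnot × Ẇ = 1.972 × 0.8160 hp = 1.609 hp.

1.61 hp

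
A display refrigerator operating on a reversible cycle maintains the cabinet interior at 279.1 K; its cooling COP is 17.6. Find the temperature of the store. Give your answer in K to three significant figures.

295 K

COP_R = T_C/(T_H − T_C) gives T_H − T_C = T_C/COP.
With T_C = 279.10 K, T_H = 279.10 × (1 + 1/17.6) = 294.96 K.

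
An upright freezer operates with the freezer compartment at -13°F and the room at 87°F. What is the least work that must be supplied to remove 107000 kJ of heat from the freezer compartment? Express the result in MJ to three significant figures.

In absolute terms T_C = 248.15 K and T_H = 303.71 K, so ΔT = 55.56 K.
The reversible limit is COP_R = T_C/ΔT = 4.467, so W_min = Q_C/COP = Q_C·ΔT/T_C.
W_min = 107000 × 55.56/248.15 = 23960 kJ = 23.96 MJ.

24.0 MJ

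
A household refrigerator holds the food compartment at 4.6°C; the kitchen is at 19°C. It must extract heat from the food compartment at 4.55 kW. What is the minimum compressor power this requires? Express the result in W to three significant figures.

236 W

In absolute terms T_C = 277.75 K and T_H = 292.15 K, so ΔT = 14.40 K.
COP_Carnot = T_C/ΔT = 277.75/14.40 = 19.29.
Ẇ_min = Q̇/COP_Carnot = 4.550/19.29 = 0.2359 kW = 235.9 W.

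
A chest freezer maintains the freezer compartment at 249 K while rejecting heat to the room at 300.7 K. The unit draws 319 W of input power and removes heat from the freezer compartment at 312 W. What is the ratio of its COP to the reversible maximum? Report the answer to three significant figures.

0.203

COP_actual = Q̇_C/Ẇ = 312.0/319.0 = 0.9781.
The reservoir spacing is ΔT = 300.7 − 249 = 51.70 K.
COP_Carnot = T_C/ΔT = 249.00/51.70 = 4.816.
η_II = COP_actual/COP_Carnot = 0.9781/4.816 = 0.2031.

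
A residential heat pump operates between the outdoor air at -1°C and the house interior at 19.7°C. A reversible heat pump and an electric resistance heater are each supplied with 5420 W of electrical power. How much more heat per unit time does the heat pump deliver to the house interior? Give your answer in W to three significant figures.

71300 W

In absolute terms T_C = 272.15 K and T_H = 292.85 K, so ΔT = 20.70 K.
COP_Carnot = T_H/ΔT = 292.85/20.70 = 14.15.
The heat pump delivers Q̇_H = COP × Ẇ = 76680 W; the resistance heater delivers Ẇ = 5420 W.
Extra = (COP − 1)·Ẇ = 71260 W.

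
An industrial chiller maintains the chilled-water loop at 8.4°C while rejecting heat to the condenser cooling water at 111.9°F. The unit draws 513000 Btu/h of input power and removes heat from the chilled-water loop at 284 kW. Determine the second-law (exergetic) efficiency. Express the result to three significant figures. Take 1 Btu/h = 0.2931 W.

Converting, Q̇_C = 284.0 kW = 969000 Btu/h, so COP_actual = Q̇_C/Ẇ = 969000/513000 = 1.889.
In absolute terms T_C = 281.55 K and T_H = 317.54 K, so ΔT = 35.99 K.
COP_Carnot = T_C/ΔT = 281.55/35.99 = 7.823.
η_II = COP_actual/COP_Carnot = 1.889/7.823 = 0.2414.

0.241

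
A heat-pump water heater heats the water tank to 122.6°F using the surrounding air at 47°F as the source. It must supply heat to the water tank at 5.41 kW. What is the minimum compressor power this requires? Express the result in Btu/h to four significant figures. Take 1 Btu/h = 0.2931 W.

2397 Btu/h

In absolute terms T_C = 281.48 K and T_H = 323.48 K, so ΔT = 42.00 K.
COP_Carnot = T_H/ΔT = 323.48/42.00 = 7.702.
Ẇ_min = Q̇/COP_Carnot = 5.410/7.702 = 0.7024 kW = 2397 Btu/h.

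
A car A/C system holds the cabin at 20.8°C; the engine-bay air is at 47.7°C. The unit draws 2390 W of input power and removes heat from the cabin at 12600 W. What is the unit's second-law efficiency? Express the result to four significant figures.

COP_actual = Q̇_C/Ẇ = 12600/2390 = 5.272.
In absolute terms T_C = 293.95 K and T_H = 320.85 K, so ΔT = 26.90 K.
COP_Carnot = T_C/ΔT = 293.95/26.90 = 10.93.
η_II = COP_actual/COP_Carnot = 5.272/10.93 = 0.4824.

0.4824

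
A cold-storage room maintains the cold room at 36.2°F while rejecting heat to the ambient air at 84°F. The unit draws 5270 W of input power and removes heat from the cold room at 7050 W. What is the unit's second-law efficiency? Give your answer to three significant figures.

COP_actual = Q̇_C/Ẇ = 7050/5270 = 1.338.
In absolute terms T_C = 275.48 K and T_H = 302.04 K, so ΔT = 26.56 K.
COP_Carnot = T_C/ΔT = 275.48/26.56 = 10.37.
η_II = COP_actual/COP_Carnot = 1.338/10.37 = 0.1290.

0.129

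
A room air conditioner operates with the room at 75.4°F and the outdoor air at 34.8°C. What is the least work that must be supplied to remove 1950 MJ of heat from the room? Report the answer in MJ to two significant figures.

70 MJ

In absolute terms T_C = 297.26 K and T_H = 307.95 K, so ΔT = 10.69 K.
The reversible limit is COP_R = T_C/ΔT = 27.81, so W_min = Q_C/COP = Q_C·ΔT/T_C.
W_min = 1950 × 10.69/297.26 = 70.12 MJ.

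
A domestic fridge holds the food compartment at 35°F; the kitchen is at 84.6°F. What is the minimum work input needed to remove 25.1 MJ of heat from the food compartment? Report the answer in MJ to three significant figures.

In absolute terms T_C = 274.82 K and T_H = 302.37 K, so ΔT = 27.56 K.
The reversible limit is COP_R = T_C/ΔT = 9.973, so W_min = Q_C/COP = Q_C·ΔT/T_C.
W_min = 25.10 × 27.56/274.82 = 2.517 MJ.

2.52 MJ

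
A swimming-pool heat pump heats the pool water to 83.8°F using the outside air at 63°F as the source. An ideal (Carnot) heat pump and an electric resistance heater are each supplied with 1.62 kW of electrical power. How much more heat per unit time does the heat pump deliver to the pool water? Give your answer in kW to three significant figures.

In absolute terms T_C = 290.37 K and T_H = 301.93 K, so ΔT = 11.56 K.
COP_Carnot = T_H/ΔT = 301.93/11.56 = 26.13.
The heat pump delivers Q̇_H = COP × Ẇ = 42.33 kW; the resistance heater delivers Ẇ = 1.620 kW.
Extra = (COP − 1)·Ẇ = 40.71 kW.

40.7 kW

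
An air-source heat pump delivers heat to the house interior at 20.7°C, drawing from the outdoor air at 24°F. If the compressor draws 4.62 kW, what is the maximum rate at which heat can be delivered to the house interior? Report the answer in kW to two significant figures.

54 kW

In absolute terms T_C = 268.71 K and T_H = 293.85 K, so ΔT = 25.14 K.
COP_Carnot = T_H/ΔT = 293.85/25.14 = 11.69.
Q̇_max = COP_Carnot × Ẇ = 11.69 × 4.620 kW = 53.99 kW.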